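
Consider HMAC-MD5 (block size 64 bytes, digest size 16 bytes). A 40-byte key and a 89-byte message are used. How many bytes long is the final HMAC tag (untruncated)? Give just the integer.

The tag is one MD5 digest: 16 bytes.

16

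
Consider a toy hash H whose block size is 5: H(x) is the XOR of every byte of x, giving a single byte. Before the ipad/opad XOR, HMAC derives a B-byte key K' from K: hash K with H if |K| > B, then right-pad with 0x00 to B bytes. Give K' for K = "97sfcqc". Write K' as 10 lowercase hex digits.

6a00000000

|K| = 7 > B = 5, so first hash the key.
H(K): XOR 39⊕37⊕73⊕66⊕63⊕71⊕63 = 6a.
Zero-pad H(K) = 6a to 5 bytes: K' = 6a 00 00 00 00.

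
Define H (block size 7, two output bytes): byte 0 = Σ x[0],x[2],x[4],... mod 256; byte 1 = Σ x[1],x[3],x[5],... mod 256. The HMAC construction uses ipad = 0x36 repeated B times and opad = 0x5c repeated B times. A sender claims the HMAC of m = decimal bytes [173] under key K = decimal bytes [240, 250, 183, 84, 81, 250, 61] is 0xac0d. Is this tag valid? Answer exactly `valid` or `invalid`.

valid

Key decimal bytes [240, 250, 183, 84, 81, 250, 61] = f0 fa b7 54 51 fa 3d is exactly B = 7 bytes: K' = f0 fa b7 54 51 fa 3d.
K' ⊕ ipad = c6 cc 81 62 67 cc 0b; K' ⊕ opad = ac a6 eb 08 0d a6 61.
Inner hash: even-index sum = 441 mod 256 = 185; odd-index sum = 679 mod 256 = 167 → b9 a7.
Outer hash (recomputed tag): even-index sum = 684 mod 256 = 172; odd-index sum = 525 mod 256 = 13 → ac 0d.
Recomputed tag = ac0d; claimed = ac0d → match.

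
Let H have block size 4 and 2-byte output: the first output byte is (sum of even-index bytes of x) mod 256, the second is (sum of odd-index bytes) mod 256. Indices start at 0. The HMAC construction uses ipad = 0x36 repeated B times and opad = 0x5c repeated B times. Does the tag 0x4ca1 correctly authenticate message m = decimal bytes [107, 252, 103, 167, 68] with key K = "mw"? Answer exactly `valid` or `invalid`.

invalid

Key "mw" = 6d 77 is 2 bytes ≤ B = 4; zero-pad to 4 bytes: K' = 6d 77 00 00.
K' ⊕ ipad = 5b 41 36 36; K' ⊕ opad = 31 2b 5c 5c.
Inner hash: even-index sum = 423 mod 256 = 167; odd-index sum = 538 mod 256 = 26 → a7 1a.
Outer hash (recomputed tag): even-index sum = 308 mod 256 = 52; odd-index sum = 161 mod 256 = 161 → 34 a1.
Recomputed tag = 34a1; claimed = 4ca1 → mismatch.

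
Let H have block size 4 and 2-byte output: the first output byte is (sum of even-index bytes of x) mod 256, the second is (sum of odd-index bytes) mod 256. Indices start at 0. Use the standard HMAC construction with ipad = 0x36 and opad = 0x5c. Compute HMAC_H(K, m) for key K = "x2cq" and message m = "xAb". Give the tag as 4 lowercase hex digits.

e027

Key "x2cq" = 78 32 63 71 is exactly B = 4 bytes: K' = 78 32 63 71.
K' ⊕ ipad = 4e 04 55 47.  K' ⊕ opad = 24 6e 3f 2d.
Inner input = (K'⊕ipad) ∥ m = 4e 04 55 47 ∥ 78 41 62.
Inner hash: even-index sum = 381 mod 256 = 125; odd-index sum = 140 mod 256 = 140 → 7d 8c.
Outer input = (K'⊕opad) ∥ inner = 24 6e 3f 2d ∥ 7d 8c.
Outer hash (tag): even-index sum = 224 mod 256 = 224; odd-index sum = 295 mod 256 = 39 → e0 27.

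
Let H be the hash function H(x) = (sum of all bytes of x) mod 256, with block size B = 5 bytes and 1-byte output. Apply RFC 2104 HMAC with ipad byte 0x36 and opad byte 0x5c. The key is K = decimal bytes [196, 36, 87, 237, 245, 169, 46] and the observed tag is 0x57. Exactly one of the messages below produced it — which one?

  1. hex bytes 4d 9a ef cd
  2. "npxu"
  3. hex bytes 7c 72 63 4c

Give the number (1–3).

Key decimal bytes [196, 36, 87, 237, 245, 169, 46] = c4 24 57 ed f5 a9 2e is 7 bytes > B = 5, so hash it first: H(key) = f8, then zero-pad to 5 bytes: K' = f8 00 00 00 00.
K' ⊕ ipad = ce 36 36 36 36; K' ⊕ opad = a4 5c 5c 5c 5c.
m1: inner = H(ce 36 36 36 36 4d 9a ef cd) = 49; tag = H(a4 5c 5c 5c 5c 49) = 5d
m2: inner = H(ce 36 36 36 36 6e 70 78 75) = 71; tag = H(a4 5c 5c 5c 5c 71) = 85
m3: inner = H(ce 36 36 36 36 7c 72 63 4c) = 43; tag = H(a4 5c 5c 5c 5c 43) = 57 ← matches

3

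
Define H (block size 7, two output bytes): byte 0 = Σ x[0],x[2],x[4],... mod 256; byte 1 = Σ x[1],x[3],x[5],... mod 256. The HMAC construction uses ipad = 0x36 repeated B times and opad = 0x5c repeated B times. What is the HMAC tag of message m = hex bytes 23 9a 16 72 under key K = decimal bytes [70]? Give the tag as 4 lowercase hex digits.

Key decimal bytes [70] = 46 is 1 byte ≤ B = 7; zero-pad to 7 bytes: K' = 46 00 00 00 00 00 00.
K' ⊕ ipad = 70 36 36 36 36 36 36.  K' ⊕ opad = 1a 5c 5c 5c 5c 5c 5c.
Inner input = (K'⊕ipad) ∥ m = 70 36 36 36 36 36 36 ∥ 23 9a 16 72.
Inner hash: even-index sum = 542 mod 256 = 30; odd-index sum = 219 mod 256 = 219 → 1e db.
Outer input = (K'⊕opad) ∥ inner = 1a 5c 5c 5c 5c 5c 5c ∥ 1e db.
Outer hash (tag): even-index sum = 521 mod 256 = 9; odd-index sum = 306 mod 256 = 50 → 09 32.

0932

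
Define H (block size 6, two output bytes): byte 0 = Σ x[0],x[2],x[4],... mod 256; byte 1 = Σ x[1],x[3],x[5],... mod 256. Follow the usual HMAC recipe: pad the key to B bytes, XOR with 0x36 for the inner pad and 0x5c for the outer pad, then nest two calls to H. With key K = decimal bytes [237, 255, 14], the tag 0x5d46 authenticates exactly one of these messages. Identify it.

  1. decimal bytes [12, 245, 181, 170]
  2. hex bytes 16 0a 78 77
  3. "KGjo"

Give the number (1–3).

3

Key decimal bytes [237, 255, 14] = ed ff 0e is 3 bytes ≤ B = 6; zero-pad to 6 bytes: K' = ed ff 0e 00 00 00.
K' ⊕ ipad = db c9 38 36 36 36; K' ⊕ opad = b1 a3 52 5c 5c 5c.
m1: inner = H(db c9 38 36 36 36 0c f5 b5 aa) = 0a d4; tag = H(b1 a3 52 5c 5c 5c 0a d4) = 692f
m2: inner = H(db c9 38 36 36 36 16 0a 78 77) = d7 b6; tag = H(b1 a3 52 5c 5c 5c d7 b6) = 3611
m3: inner = H(db c9 38 36 36 36 4b 47 6a 6f) = fe eb; tag = H(b1 a3 52 5c 5c 5c fe eb) = 5d46 ← matches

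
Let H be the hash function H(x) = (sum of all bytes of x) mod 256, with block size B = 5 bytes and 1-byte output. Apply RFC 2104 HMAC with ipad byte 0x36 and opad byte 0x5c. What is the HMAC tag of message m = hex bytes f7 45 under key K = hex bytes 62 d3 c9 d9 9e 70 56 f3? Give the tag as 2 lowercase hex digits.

0e

Key hex bytes 62 d3 c9 d9 9e 70 56 f3 is 8 bytes > B = 5, so hash it first: H(key) = 2e, then zero-pad to 5 bytes: K' = 2e 00 00 00 00.
K' ⊕ ipad = 18 36 36 36 36.  K' ⊕ opad = 72 5c 5c 5c 5c.
Inner input = (K'⊕ipad) ∥ m = 18 36 36 36 36 ∥ f7 45.
Inner hash: sum = 24+54+54+54+54+247+69 = 556; mod 256 = 44 → 2c.
Outer input = (K'⊕opad) ∥ inner = 72 5c 5c 5c 5c ∥ 2c.
Outer hash (tag): sum = 114+92+92+92+92+44 = 526; mod 256 = 14 → 0e.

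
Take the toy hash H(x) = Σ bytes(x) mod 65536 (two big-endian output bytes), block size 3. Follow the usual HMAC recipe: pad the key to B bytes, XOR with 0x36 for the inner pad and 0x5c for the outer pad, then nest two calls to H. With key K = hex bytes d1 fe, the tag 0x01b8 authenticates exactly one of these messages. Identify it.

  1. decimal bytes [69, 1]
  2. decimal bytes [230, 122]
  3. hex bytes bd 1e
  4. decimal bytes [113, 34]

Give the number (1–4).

Key hex bytes d1 fe is 2 bytes ≤ B = 3; zero-pad to 3 bytes: K' = d1 fe 00.
K' ⊕ ipad = e7 c8 36; K' ⊕ opad = 8d a2 5c.
m1: inner = H(e7 c8 36 45 01) = 02 2b; tag = H(8d a2 5c 02 2b) = 01b8 ← matches
m2: inner = H(e7 c8 36 e6 7a) = 03 45; tag = H(8d a2 5c 03 45) = 01d3
m3: inner = H(e7 c8 36 bd 1e) = 02 c0; tag = H(8d a2 5c 02 c0) = 024d
m4: inner = H(e7 c8 36 71 22) = 02 78; tag = H(8d a2 5c 02 78) = 0205

1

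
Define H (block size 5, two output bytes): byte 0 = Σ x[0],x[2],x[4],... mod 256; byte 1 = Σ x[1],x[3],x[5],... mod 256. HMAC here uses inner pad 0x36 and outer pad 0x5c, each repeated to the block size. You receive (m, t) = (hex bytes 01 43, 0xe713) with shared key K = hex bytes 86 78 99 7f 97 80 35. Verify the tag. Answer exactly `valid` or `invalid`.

valid

Key hex bytes 86 78 99 7f 97 80 35 is 7 bytes > B = 5, so hash it first: H(key) = eb 77, then zero-pad to 5 bytes: K' = eb 77 00 00 00.
K' ⊕ ipad = dd 41 36 36 36; K' ⊕ opad = b7 2b 5c 5c 5c.
Inner hash: even-index sum = 396 mod 256 = 140; odd-index sum = 120 mod 256 = 120 → 8c 78.
Outer hash (recomputed tag): even-index sum = 487 mod 256 = 231; odd-index sum = 275 mod 256 = 19 → e7 13.
Recomputed tag = e713; claimed = e713 → match.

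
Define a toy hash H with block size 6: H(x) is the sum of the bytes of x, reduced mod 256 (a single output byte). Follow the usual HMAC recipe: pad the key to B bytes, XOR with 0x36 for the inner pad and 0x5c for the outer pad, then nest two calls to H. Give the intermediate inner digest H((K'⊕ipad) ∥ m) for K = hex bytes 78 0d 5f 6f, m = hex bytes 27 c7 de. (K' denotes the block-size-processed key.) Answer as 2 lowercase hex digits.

83

Key hex bytes 78 0d 5f 6f is 4 bytes ≤ B = 6; zero-pad to 6 bytes: K' = 78 0d 5f 6f 00 00.
K' ⊕ ipad = 4e 3b 69 59 36 36.
Inner input = 4e 3b 69 59 36 36 ∥ 27 c7 de.
Inner hash: sum = 78+59+105+89+54+54+39+199+222 = 899; mod 256 = 131 → 83.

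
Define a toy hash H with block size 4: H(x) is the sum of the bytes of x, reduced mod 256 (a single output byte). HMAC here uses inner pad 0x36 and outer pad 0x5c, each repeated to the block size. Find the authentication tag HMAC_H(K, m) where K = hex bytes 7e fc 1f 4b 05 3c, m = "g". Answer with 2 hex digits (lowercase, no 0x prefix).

a9

Key hex bytes 7e fc 1f 4b 05 3c is 6 bytes > B = 4, so hash it first: H(key) = 25, then zero-pad to 4 bytes: K' = 25 00 00 00.
K' ⊕ ipad = 13 36 36 36.  K' ⊕ opad = 79 5c 5c 5c.
Inner input = (K'⊕ipad) ∥ m = 13 36 36 36 ∥ 67.
Inner hash: sum = 19+54+54+54+103 = 284; mod 256 = 28 → 1c.
Outer input = (K'⊕opad) ∥ inner = 79 5c 5c 5c ∥ 1c.
Outer hash (tag): sum = 121+92+92+92+28 = 425; mod 256 = 169 → a9.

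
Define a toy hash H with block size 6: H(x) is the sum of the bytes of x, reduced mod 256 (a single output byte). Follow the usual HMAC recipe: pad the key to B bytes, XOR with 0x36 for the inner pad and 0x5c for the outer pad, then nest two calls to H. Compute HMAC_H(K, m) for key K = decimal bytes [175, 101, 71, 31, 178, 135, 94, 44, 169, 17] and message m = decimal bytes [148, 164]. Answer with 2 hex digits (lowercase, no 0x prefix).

7e

Key decimal bytes [175, 101, 71, 31, 178, 135, 94, 44, 169, 17] = af 65 47 1f b2 87 5e 2c a9 11 is 10 bytes > B = 6, so hash it first: H(key) = f7, then zero-pad to 6 bytes: K' = f7 00 00 00 00 00.
K' ⊕ ipad = c1 36 36 36 36 36.  K' ⊕ opad = ab 5c 5c 5c 5c 5c.
Inner input = (K'⊕ipad) ∥ m = c1 36 36 36 36 36 ∥ 94 a4.
Inner hash: sum = 193+54+54+54+54+54+148+164 = 775; mod 256 = 7 → 07.
Outer input = (K'⊕opad) ∥ inner = ab 5c 5c 5c 5c 5c ∥ 07.
Outer hash (tag): sum = 171+92+92+92+92+92+7 = 638; mod 256 = 126 → 7e.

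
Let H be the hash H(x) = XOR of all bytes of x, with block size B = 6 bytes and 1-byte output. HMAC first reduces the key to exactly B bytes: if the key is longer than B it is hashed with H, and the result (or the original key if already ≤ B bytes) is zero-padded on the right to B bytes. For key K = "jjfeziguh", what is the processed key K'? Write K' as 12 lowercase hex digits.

6a0000000000

|K| = 9 > B = 6, so first hash the key.
H(K): XOR 6a⊕6a⊕66⊕65⊕7a⊕69⊕67⊕75⊕68 = 6a.
Zero-pad H(K) = 6a to 6 bytes: K' = 6a 00 00 00 00 00.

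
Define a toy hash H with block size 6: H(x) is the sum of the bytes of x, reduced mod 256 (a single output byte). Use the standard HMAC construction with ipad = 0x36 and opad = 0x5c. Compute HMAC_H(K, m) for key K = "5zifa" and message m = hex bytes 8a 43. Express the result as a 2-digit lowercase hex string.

Key "5zifa" = 35 7a 69 66 61 is 5 bytes ≤ B = 6; zero-pad to 6 bytes: K' = 35 7a 69 66 61 00.
K' ⊕ ipad = 03 4c 5f 50 57 36.  K' ⊕ opad = 69 26 35 3a 3d 5c.
Inner input = (K'⊕ipad) ∥ m = 03 4c 5f 50 57 36 ∥ 8a 43.
Inner hash: sum = 3+76+95+80+87+54+138+67 = 600; mod 256 = 88 → 58.
Outer input = (K'⊕opad) ∥ inner = 69 26 35 3a 3d 5c ∥ 58.
Outer hash (tag): sum = 105+38+53+58+61+92+88 = 495; mod 256 = 239 → ef.

ef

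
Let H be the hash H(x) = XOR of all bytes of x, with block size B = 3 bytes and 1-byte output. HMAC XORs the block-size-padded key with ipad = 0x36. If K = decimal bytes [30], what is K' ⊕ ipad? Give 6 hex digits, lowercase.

283636

Key decimal bytes [30] = 1e is 1 byte ≤ B = 3; zero-pad to 3 bytes: K' = 1e 00 00.
XOR each byte with 0x36: 1e⊕36=28, 00⊕36=36, 00⊕36=36.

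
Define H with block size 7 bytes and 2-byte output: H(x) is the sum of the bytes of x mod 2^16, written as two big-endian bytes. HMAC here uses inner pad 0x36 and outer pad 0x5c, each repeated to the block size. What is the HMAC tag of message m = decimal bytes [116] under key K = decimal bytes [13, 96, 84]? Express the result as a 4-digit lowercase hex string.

0246

Key decimal bytes [13, 96, 84] = 0d 60 54 is 3 bytes ≤ B = 7; zero-pad to 7 bytes: K' = 0d 60 54 00 00 00 00.
K' ⊕ ipad = 3b 56 62 36 36 36 36.  K' ⊕ opad = 51 3c 08 5c 5c 5c 5c.
Inner input = (K'⊕ipad) ∥ m = 3b 56 62 36 36 36 36 ∥ 74.
Inner hash: sum = 59+86+98+54+54+54+54+116 = 575 → 02 3f.
Outer input = (K'⊕opad) ∥ inner = 51 3c 08 5c 5c 5c 5c ∥ 02 3f.
Outer hash (tag): sum = 81+60+8+92+92+92+92+2+63 = 582 → 02 46.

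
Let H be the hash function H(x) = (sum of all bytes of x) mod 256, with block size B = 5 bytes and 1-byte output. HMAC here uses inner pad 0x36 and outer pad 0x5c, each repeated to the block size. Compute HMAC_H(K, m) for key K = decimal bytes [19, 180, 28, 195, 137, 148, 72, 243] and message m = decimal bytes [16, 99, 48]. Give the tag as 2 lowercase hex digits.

55

Key decimal bytes [19, 180, 28, 195, 137, 148, 72, 243] = 13 b4 1c c3 89 94 48 f3 is 8 bytes > B = 5, so hash it first: H(key) = fe, then zero-pad to 5 bytes: K' = fe 00 00 00 00.
K' ⊕ ipad = c8 36 36 36 36.  K' ⊕ opad = a2 5c 5c 5c 5c.
Inner input = (K'⊕ipad) ∥ m = c8 36 36 36 36 ∥ 10 63 30.
Inner hash: sum = 200+54+54+54+54+16+99+48 = 579; mod 256 = 67 → 43.
Outer input = (K'⊕opad) ∥ inner = a2 5c 5c 5c 5c ∥ 43.
Outer hash (tag): sum = 162+92+92+92+92+67 = 597; mod 256 = 85 → 55.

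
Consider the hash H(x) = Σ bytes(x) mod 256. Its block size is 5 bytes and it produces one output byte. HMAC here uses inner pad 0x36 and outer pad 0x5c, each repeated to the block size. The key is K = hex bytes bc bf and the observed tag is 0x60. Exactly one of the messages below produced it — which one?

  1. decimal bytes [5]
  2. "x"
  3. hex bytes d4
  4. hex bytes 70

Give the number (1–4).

Key hex bytes bc bf is 2 bytes ≤ B = 5; zero-pad to 5 bytes: K' = bc bf 00 00 00.
K' ⊕ ipad = 8a 89 36 36 36; K' ⊕ opad = e0 e3 5c 5c 5c.
m1: inner = H(8a 89 36 36 36 05) = ba; tag = H(e0 e3 5c 5c 5c ba) = 91
m2: inner = H(8a 89 36 36 36 78) = 2d; tag = H(e0 e3 5c 5c 5c 2d) = 04
m3: inner = H(8a 89 36 36 36 d4) = 89; tag = H(e0 e3 5c 5c 5c 89) = 60 ← matches
m4: inner = H(8a 89 36 36 36 70) = 25; tag = H(e0 e3 5c 5c 5c 25) = fc

3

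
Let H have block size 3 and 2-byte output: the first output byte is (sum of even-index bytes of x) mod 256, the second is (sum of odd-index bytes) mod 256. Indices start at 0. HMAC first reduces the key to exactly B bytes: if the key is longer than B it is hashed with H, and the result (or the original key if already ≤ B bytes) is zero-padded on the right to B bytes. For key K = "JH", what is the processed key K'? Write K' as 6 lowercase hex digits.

4a4800

Key "JH" = 4a 48 is 2 bytes ≤ B = 3; zero-pad to 3 bytes: K' = 4a 48 00.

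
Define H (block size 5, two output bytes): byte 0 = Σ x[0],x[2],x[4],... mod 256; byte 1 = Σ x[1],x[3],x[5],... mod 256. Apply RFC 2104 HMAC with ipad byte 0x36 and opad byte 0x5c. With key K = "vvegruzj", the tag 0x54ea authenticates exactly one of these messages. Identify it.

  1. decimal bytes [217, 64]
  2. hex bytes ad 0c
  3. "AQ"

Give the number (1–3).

Key "vvegruzj" = 76 76 65 67 72 75 7a 6a is 8 bytes > B = 5, so hash it first: H(key) = c7 bc, then zero-pad to 5 bytes: K' = c7 bc 00 00 00.
K' ⊕ ipad = f1 8a 36 36 36; K' ⊕ opad = 9b e0 5c 5c 5c.
m1: inner = H(f1 8a 36 36 36 d9 40) = 9d 99; tag = H(9b e0 5c 5c 5c 9d 99) = ecd9
m2: inner = H(f1 8a 36 36 36 ad 0c) = 69 6d; tag = H(9b e0 5c 5c 5c 69 6d) = c0a5
m3: inner = H(f1 8a 36 36 36 41 51) = ae 01; tag = H(9b e0 5c 5c 5c ae 01) = 54ea ← matches

3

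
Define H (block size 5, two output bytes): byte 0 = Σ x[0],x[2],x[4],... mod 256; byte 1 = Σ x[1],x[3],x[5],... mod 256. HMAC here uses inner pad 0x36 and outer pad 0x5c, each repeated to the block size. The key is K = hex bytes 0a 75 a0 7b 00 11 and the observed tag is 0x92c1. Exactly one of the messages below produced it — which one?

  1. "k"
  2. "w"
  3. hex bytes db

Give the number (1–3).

2

Key hex bytes 0a 75 a0 7b 00 11 is 6 bytes > B = 5, so hash it first: H(key) = aa 01, then zero-pad to 5 bytes: K' = aa 01 00 00 00.
K' ⊕ ipad = 9c 37 36 36 36; K' ⊕ opad = f6 5d 5c 5c 5c.
m1: inner = H(9c 37 36 36 36 6b) = 08 d8; tag = H(f6 5d 5c 5c 5c 08 d8) = 86c1
m2: inner = H(9c 37 36 36 36 77) = 08 e4; tag = H(f6 5d 5c 5c 5c 08 e4) = 92c1 ← matches
m3: inner = H(9c 37 36 36 36 db) = 08 48; tag = H(f6 5d 5c 5c 5c 08 48) = f6c1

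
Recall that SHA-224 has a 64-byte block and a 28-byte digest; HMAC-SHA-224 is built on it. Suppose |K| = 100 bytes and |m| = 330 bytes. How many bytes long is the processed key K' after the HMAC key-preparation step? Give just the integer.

Key is 100 > 64 bytes, so it is hashed to 28 bytes then zero-padded to 64: |K'| = 64.

64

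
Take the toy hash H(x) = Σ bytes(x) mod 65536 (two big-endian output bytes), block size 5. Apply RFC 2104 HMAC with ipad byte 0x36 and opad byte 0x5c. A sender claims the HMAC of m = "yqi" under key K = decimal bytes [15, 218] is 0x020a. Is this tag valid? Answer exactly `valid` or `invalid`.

Key decimal bytes [15, 218] = 0f da is 2 bytes ≤ B = 5; zero-pad to 5 bytes: K' = 0f da 00 00 00.
K' ⊕ ipad = 39 ec 36 36 36; K' ⊕ opad = 53 86 5c 5c 5c.
Inner hash: sum = 57+236+54+54+54+121+113+105 = 794 → 03 1a.
Outer hash (recomputed tag): sum = 83+134+92+92+92+3+26 = 522 → 02 0a.
Recomputed tag = 020a; claimed = 020a → match.

valid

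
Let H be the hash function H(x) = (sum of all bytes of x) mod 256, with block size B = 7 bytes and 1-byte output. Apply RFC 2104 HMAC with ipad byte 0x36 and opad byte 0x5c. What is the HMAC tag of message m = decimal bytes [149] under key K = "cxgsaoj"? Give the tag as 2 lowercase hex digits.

4d

Key "cxgsaoj" = 63 78 67 73 61 6f 6a is exactly B = 7 bytes: K' = 63 78 67 73 61 6f 6a.
K' ⊕ ipad = 55 4e 51 45 57 59 5c.  K' ⊕ opad = 3f 24 3b 2f 3d 33 36.
Inner input = (K'⊕ipad) ∥ m = 55 4e 51 45 57 59 5c ∥ 95.
Inner hash: sum = 85+78+81+69+87+89+92+149 = 730; mod 256 = 218 → da.
Outer input = (K'⊕opad) ∥ inner = 3f 24 3b 2f 3d 33 36 ∥ da.
Outer hash (tag): sum = 63+36+59+47+61+51+54+218 = 589; mod 256 = 77 → 4d.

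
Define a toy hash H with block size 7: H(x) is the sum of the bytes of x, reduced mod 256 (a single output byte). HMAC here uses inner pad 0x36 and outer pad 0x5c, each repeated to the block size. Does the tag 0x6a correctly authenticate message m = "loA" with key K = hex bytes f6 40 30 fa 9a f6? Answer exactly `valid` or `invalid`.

valid

Key hex bytes f6 40 30 fa 9a f6 is 6 bytes ≤ B = 7; zero-pad to 7 bytes: K' = f6 40 30 fa 9a f6 00.
K' ⊕ ipad = c0 76 06 cc ac c0 36; K' ⊕ opad = aa 1c 6c a6 c6 aa 5c.
Inner hash: sum = 192+118+6+204+172+192+54+108+111+65 = 1222; mod 256 = 198 → c6.
Outer hash (recomputed tag): sum = 170+28+108+166+198+170+92+198 = 1130; mod 256 = 106 → 6a.
Recomputed tag = 6a; claimed = 6a → match.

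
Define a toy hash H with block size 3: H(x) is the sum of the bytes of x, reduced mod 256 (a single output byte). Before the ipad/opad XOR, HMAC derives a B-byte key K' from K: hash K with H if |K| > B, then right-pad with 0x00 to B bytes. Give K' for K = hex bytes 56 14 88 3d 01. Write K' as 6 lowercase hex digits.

|K| = 5 > B = 3, so first hash the key.
H(K): sum = 86+20+136+61+1 = 304; mod 256 = 48 → 30.
Zero-pad H(K) = 30 to 3 bytes: K' = 30 00 00.

300000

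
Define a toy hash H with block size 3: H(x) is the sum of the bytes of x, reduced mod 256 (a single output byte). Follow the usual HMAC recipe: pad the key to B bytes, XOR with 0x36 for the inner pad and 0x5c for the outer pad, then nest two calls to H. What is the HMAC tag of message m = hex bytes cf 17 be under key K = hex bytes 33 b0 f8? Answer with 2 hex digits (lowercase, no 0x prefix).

fc

Key hex bytes 33 b0 f8 is exactly B = 3 bytes: K' = 33 b0 f8.
K' ⊕ ipad = 05 86 ce.  K' ⊕ opad = 6f ec a4.
Inner input = (K'⊕ipad) ∥ m = 05 86 ce ∥ cf 17 be.
Inner hash: sum = 5+134+206+207+23+190 = 765; mod 256 = 253 → fd.
Outer input = (K'⊕opad) ∥ inner = 6f ec a4 ∥ fd.
Outer hash (tag): sum = 111+236+164+253 = 764; mod 256 = 252 → fc.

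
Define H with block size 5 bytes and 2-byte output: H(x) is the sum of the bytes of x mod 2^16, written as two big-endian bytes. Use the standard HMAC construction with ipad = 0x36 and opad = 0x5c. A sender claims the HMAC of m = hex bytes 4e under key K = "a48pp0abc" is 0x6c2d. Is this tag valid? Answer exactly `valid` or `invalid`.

Key "a48pp0abc" = 61 34 38 70 70 30 61 62 63 is 9 bytes > B = 5, so hash it first: H(key) = 03 03, then zero-pad to 5 bytes: K' = 03 03 00 00 00.
K' ⊕ ipad = 35 35 36 36 36; K' ⊕ opad = 5f 5f 5c 5c 5c.
Inner hash: sum = 53+53+54+54+54+78 = 346 → 01 5a.
Outer hash (recomputed tag): sum = 95+95+92+92+92+1+90 = 557 → 02 2d.
Recomputed tag = 022d; claimed = 6c2d → mismatch.

invalid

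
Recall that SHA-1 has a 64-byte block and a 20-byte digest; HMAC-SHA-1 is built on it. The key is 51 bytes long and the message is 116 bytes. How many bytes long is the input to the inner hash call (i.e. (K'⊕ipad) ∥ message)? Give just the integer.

180

Key is 51 ≤ 64 bytes, zero-padded: |K'| = 64.
Inner input = (K'⊕ipad) ∥ m → 64 + 116 = 180 bytes.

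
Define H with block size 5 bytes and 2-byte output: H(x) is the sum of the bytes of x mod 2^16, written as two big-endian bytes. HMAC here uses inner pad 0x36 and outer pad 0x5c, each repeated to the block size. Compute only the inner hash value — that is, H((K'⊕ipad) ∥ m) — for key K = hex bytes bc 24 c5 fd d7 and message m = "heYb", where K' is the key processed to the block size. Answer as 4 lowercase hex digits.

04c3

Key hex bytes bc 24 c5 fd d7 is exactly B = 5 bytes: K' = bc 24 c5 fd d7.
K' ⊕ ipad = 8a 12 f3 cb e1.
Inner input = 8a 12 f3 cb e1 ∥ 68 65 59 62.
Inner hash: sum = 138+18+243+203+225+104+101+89+98 = 1219 → 04 c3.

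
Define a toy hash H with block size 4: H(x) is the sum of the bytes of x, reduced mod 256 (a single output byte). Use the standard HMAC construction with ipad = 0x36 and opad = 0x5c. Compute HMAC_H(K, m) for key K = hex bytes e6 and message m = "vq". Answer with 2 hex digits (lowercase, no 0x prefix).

27

Key hex bytes e6 is 1 byte ≤ B = 4; zero-pad to 4 bytes: K' = e6 00 00 00.
K' ⊕ ipad = d0 36 36 36.  K' ⊕ opad = ba 5c 5c 5c.
Inner input = (K'⊕ipad) ∥ m = d0 36 36 36 ∥ 76 71.
Inner hash: sum = 208+54+54+54+118+113 = 601; mod 256 = 89 → 59.
Outer input = (K'⊕opad) ∥ inner = ba 5c 5c 5c ∥ 59.
Outer hash (tag): sum = 186+92+92+92+89 = 551; mod 256 = 39 → 27.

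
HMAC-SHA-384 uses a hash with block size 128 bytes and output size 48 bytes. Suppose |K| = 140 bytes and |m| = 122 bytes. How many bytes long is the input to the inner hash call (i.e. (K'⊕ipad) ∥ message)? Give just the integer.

Key is 140 > 128 bytes, so it is hashed to 48 bytes then zero-padded to 128: |K'| = 128.
Inner input = (K'⊕ipad) ∥ m → 128 + 122 = 250 bytes.

250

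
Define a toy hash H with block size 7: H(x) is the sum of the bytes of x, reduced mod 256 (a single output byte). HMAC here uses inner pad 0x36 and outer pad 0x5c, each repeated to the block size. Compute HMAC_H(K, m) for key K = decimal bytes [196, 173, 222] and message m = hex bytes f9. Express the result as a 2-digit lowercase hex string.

Key decimal bytes [196, 173, 222] = c4 ad de is 3 bytes ≤ B = 7; zero-pad to 7 bytes: K' = c4 ad de 00 00 00 00.
K' ⊕ ipad = f2 9b e8 36 36 36 36.  K' ⊕ opad = 98 f1 82 5c 5c 5c 5c.
Inner input = (K'⊕ipad) ∥ m = f2 9b e8 36 36 36 36 ∥ f9.
Inner hash: sum = 242+155+232+54+54+54+54+249 = 1094; mod 256 = 70 → 46.
Outer input = (K'⊕opad) ∥ inner = 98 f1 82 5c 5c 5c 5c ∥ 46.
Outer hash (tag): sum = 152+241+130+92+92+92+92+70 = 961; mod 256 = 193 → c1.

c1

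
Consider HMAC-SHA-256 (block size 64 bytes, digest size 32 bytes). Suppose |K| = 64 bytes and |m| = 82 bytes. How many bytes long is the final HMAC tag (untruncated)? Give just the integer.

The tag is one SHA-256 digest: 32 bytes.

32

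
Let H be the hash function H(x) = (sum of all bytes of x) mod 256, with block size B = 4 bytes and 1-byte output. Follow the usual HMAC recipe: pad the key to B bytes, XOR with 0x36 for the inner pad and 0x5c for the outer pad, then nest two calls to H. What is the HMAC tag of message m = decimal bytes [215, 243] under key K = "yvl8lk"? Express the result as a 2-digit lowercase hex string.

Key "yvl8lk" = 79 76 6c 38 6c 6b is 6 bytes > B = 4, so hash it first: H(key) = 6a, then zero-pad to 4 bytes: K' = 6a 00 00 00.
K' ⊕ ipad = 5c 36 36 36.  K' ⊕ opad = 36 5c 5c 5c.
Inner input = (K'⊕ipad) ∥ m = 5c 36 36 36 ∥ d7 f3.
Inner hash: sum = 92+54+54+54+215+243 = 712; mod 256 = 200 → c8.
Outer input = (K'⊕opad) ∥ inner = 36 5c 5c 5c ∥ c8.
Outer hash (tag): sum = 54+92+92+92+200 = 530; mod 256 = 18 → 12.

12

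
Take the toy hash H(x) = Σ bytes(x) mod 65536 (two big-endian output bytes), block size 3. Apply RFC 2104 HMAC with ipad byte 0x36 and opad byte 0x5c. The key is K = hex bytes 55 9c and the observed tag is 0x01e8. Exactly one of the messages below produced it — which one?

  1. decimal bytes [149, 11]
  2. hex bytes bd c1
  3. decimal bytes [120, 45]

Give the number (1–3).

2

Key hex bytes 55 9c is 2 bytes ≤ B = 3; zero-pad to 3 bytes: K' = 55 9c 00.
K' ⊕ ipad = 63 aa 36; K' ⊕ opad = 09 c0 5c.
m1: inner = H(63 aa 36 95 0b) = 01 e3; tag = H(09 c0 5c 01 e3) = 0209
m2: inner = H(63 aa 36 bd c1) = 02 c1; tag = H(09 c0 5c 02 c1) = 01e8 ← matches
m3: inner = H(63 aa 36 78 2d) = 01 e8; tag = H(09 c0 5c 01 e8) = 020e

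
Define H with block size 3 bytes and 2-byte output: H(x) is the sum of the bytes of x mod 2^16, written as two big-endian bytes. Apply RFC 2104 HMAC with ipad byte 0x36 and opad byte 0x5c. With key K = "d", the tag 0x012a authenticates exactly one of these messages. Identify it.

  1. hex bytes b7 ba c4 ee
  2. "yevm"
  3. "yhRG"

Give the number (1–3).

Key "d" = 64 is 1 byte ≤ B = 3; zero-pad to 3 bytes: K' = 64 00 00.
K' ⊕ ipad = 52 36 36; K' ⊕ opad = 38 5c 5c.
m1: inner = H(52 36 36 b7 ba c4 ee) = 03 e1; tag = H(38 5c 5c 03 e1) = 01d4
m2: inner = H(52 36 36 79 65 76 6d) = 02 7f; tag = H(38 5c 5c 02 7f) = 0171
m3: inner = H(52 36 36 79 68 52 47) = 02 38; tag = H(38 5c 5c 02 38) = 012a ← matches

3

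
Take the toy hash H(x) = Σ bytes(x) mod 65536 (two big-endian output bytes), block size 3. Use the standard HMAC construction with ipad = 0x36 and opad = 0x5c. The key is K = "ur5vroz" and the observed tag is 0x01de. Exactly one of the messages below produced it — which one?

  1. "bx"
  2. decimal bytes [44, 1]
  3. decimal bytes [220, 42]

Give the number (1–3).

Key "ur5vroz" = 75 72 35 76 72 6f 7a is 7 bytes > B = 3, so hash it first: H(key) = 02 ed, then zero-pad to 3 bytes: K' = 02 ed 00.
K' ⊕ ipad = 34 db 36; K' ⊕ opad = 5e b1 5c.
m1: inner = H(34 db 36 62 78) = 02 1f; tag = H(5e b1 5c 02 1f) = 018c
m2: inner = H(34 db 36 2c 01) = 01 72; tag = H(5e b1 5c 01 72) = 01de ← matches
m3: inner = H(34 db 36 dc 2a) = 02 4b; tag = H(5e b1 5c 02 4b) = 01b8

2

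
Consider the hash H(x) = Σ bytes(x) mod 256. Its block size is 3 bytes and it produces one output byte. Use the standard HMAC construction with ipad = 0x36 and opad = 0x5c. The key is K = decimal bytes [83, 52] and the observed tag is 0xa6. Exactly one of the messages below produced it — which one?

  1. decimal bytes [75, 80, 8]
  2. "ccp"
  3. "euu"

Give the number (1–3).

2

Key decimal bytes [83, 52] = 53 34 is 2 bytes ≤ B = 3; zero-pad to 3 bytes: K' = 53 34 00.
K' ⊕ ipad = 65 02 36; K' ⊕ opad = 0f 68 5c.
m1: inner = H(65 02 36 4b 50 08) = 40; tag = H(0f 68 5c 40) = 13
m2: inner = H(65 02 36 63 63 70) = d3; tag = H(0f 68 5c d3) = a6 ← matches
m3: inner = H(65 02 36 65 75 75) = ec; tag = H(0f 68 5c ec) = bf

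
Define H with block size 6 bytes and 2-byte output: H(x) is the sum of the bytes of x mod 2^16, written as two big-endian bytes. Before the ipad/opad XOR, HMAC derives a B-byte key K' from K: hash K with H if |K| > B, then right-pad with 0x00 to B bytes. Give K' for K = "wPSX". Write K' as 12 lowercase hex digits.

Key "wPSX" = 77 50 53 58 is 4 bytes ≤ B = 6; zero-pad to 6 bytes: K' = 77 50 53 58 00 00.

775053580000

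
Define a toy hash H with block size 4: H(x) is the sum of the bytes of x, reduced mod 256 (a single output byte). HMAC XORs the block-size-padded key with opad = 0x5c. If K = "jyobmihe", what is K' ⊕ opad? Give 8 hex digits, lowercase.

Key "jyobmihe" = 6a 79 6f 62 6d 69 68 65 is 8 bytes > B = 4, so hash it first: H(key) = 57, then zero-pad to 4 bytes: K' = 57 00 00 00.
XOR each byte with 0x5c: 57⊕5c=0b, 00⊕5c=5c, 00⊕5c=5c, 00⊕5c=5c.

0b5c5c5c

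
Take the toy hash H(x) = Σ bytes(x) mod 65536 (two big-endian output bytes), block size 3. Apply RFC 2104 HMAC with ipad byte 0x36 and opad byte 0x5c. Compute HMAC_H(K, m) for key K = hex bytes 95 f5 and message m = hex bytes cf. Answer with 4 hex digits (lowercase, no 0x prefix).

023b

Key hex bytes 95 f5 is 2 bytes ≤ B = 3; zero-pad to 3 bytes: K' = 95 f5 00.
K' ⊕ ipad = a3 c3 36.  K' ⊕ opad = c9 a9 5c.
Inner input = (K'⊕ipad) ∥ m = a3 c3 36 ∥ cf.
Inner hash: sum = 163+195+54+207 = 619 → 02 6b.
Outer input = (K'⊕opad) ∥ inner = c9 a9 5c ∥ 02 6b.
Outer hash (tag): sum = 201+169+92+2+107 = 571 → 02 3b.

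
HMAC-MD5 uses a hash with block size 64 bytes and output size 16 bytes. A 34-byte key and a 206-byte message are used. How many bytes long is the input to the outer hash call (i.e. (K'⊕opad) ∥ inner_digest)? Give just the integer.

Key is 34 ≤ 64 bytes, zero-padded: |K'| = 64.
Outer input = (K'⊕opad) ∥ H(inner) → 64 + 16 = 80 bytes.

80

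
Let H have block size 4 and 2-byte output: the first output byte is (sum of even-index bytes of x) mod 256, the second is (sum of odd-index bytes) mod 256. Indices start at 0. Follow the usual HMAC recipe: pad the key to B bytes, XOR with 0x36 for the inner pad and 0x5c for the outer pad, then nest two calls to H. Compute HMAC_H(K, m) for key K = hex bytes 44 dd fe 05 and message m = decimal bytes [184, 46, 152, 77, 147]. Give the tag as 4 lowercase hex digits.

Key hex bytes 44 dd fe 05 is exactly B = 4 bytes: K' = 44 dd fe 05.
K' ⊕ ipad = 72 eb c8 33.  K' ⊕ opad = 18 81 a2 59.
Inner input = (K'⊕ipad) ∥ m = 72 eb c8 33 ∥ b8 2e 98 4d 93.
Inner hash: even-index sum = 797 mod 256 = 29; odd-index sum = 409 mod 256 = 153 → 1d 99.
Outer input = (K'⊕opad) ∥ inner = 18 81 a2 59 ∥ 1d 99.
Outer hash (tag): even-index sum = 215 mod 256 = 215; odd-index sum = 371 mod 256 = 115 → d7 73.

d773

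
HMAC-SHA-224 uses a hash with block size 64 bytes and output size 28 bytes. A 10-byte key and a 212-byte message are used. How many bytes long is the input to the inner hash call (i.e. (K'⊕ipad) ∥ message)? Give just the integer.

276

Key is 10 ≤ 64 bytes, zero-padded: |K'| = 64.
Inner input = (K'⊕ipad) ∥ m → 64 + 212 = 276 bytes.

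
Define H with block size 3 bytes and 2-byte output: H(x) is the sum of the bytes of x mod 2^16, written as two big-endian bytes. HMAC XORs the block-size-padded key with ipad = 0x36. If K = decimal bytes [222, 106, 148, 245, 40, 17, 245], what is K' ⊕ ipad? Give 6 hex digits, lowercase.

Key decimal bytes [222, 106, 148, 245, 40, 17, 245] = de 6a 94 f5 28 11 f5 is 7 bytes > B = 3, so hash it first: H(key) = 03 ff, then zero-pad to 3 bytes: K' = 03 ff 00.
XOR each byte with 0x36: 03⊕36=35, ff⊕36=c9, 00⊕36=36.

35c936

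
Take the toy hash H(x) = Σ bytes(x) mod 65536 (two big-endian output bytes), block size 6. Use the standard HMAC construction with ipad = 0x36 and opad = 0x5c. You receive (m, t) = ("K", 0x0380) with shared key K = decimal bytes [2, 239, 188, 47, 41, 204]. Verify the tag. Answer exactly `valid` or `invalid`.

Key decimal bytes [2, 239, 188, 47, 41, 204] = 02 ef bc 2f 29 cc is exactly B = 6 bytes: K' = 02 ef bc 2f 29 cc.
K' ⊕ ipad = 34 d9 8a 19 1f fa; K' ⊕ opad = 5e b3 e0 73 75 90.
Inner hash: sum = 52+217+138+25+31+250+75 = 788 → 03 14.
Outer hash (recomputed tag): sum = 94+179+224+115+117+144+3+20 = 896 → 03 80.
Recomputed tag = 0380; claimed = 0380 → match.

valid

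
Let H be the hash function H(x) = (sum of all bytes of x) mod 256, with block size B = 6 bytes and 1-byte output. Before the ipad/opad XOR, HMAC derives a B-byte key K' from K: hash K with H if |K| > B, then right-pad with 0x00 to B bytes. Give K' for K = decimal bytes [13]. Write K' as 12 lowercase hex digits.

0d0000000000

Key decimal bytes [13] = 0d is 1 byte ≤ B = 6; zero-pad to 6 bytes: K' = 0d 00 00 00 00 00.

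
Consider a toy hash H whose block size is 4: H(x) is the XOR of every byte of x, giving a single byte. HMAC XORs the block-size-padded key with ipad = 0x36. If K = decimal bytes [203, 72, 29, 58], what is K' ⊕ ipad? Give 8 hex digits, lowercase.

fd7e2b0c

Key decimal bytes [203, 72, 29, 58] = cb 48 1d 3a is exactly B = 4 bytes: K' = cb 48 1d 3a.
XOR each byte with 0x36: cb⊕36=fd, 48⊕36=7e, 1d⊕36=2b, 3a⊕36=0c.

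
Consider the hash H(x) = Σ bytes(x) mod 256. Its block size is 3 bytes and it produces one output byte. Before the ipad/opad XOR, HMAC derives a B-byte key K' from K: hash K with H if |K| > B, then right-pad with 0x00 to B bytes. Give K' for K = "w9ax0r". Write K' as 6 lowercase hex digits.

2b0000

|K| = 6 > B = 3, so first hash the key.
H(K): sum = 119+57+97+120+48+114 = 555; mod 256 = 43 → 2b.
Zero-pad H(K) = 2b to 3 bytes: K' = 2b 00 00.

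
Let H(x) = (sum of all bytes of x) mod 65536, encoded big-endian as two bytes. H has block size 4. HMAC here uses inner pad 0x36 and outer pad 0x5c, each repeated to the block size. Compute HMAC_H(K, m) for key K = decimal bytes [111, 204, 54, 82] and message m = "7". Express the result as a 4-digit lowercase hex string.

022a

Key decimal bytes [111, 204, 54, 82] = 6f cc 36 52 is exactly B = 4 bytes: K' = 6f cc 36 52.
K' ⊕ ipad = 59 fa 00 64.  K' ⊕ opad = 33 90 6a 0e.
Inner input = (K'⊕ipad) ∥ m = 59 fa 00 64 ∥ 37.
Inner hash: sum = 89+250+0+100+55 = 494 → 01 ee.
Outer input = (K'⊕opad) ∥ inner = 33 90 6a 0e ∥ 01 ee.
Outer hash (tag): sum = 51+144+106+14+1+238 = 554 → 02 2a.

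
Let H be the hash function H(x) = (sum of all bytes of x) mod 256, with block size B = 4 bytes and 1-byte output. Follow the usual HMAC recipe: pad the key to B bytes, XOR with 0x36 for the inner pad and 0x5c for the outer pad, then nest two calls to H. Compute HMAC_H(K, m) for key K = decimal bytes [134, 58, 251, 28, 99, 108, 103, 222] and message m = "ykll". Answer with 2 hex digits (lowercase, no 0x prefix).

Key decimal bytes [134, 58, 251, 28, 99, 108, 103, 222] = 86 3a fb 1c 63 6c 67 de is 8 bytes > B = 4, so hash it first: H(key) = eb, then zero-pad to 4 bytes: K' = eb 00 00 00.
K' ⊕ ipad = dd 36 36 36.  K' ⊕ opad = b7 5c 5c 5c.
Inner input = (K'⊕ipad) ∥ m = dd 36 36 36 ∥ 79 6b 6c 6c.
Inner hash: sum = 221+54+54+54+121+107+108+108 = 827; mod 256 = 59 → 3b.
Outer input = (K'⊕opad) ∥ inner = b7 5c 5c 5c ∥ 3b.
Outer hash (tag): sum = 183+92+92+92+59 = 518; mod 256 = 6 → 06.

06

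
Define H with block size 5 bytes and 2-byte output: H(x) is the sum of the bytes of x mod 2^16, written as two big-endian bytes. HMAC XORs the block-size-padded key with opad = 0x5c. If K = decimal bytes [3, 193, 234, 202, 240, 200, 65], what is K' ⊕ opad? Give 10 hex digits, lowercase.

Key decimal bytes [3, 193, 234, 202, 240, 200, 65] = 03 c1 ea ca f0 c8 41 is 7 bytes > B = 5, so hash it first: H(key) = 04 71, then zero-pad to 5 bytes: K' = 04 71 00 00 00.
XOR each byte with 0x5c: 04⊕5c=58, 71⊕5c=2d, 00⊕5c=5c, 00⊕5c=5c, 00⊕5c=5c.

582d5c5c5c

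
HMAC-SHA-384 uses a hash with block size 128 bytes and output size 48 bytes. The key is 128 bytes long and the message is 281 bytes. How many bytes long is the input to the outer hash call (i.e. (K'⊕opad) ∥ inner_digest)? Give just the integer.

176

Key is 128 ≤ 128 bytes, zero-padded: |K'| = 128.
Outer input = (K'⊕opad) ∥ H(inner) → 128 + 48 = 176 bytes.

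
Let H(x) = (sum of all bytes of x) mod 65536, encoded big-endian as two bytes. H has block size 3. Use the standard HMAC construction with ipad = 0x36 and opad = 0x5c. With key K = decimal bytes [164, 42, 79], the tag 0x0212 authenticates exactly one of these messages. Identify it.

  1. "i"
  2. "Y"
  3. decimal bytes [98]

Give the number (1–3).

1

Key decimal bytes [164, 42, 79] = a4 2a 4f is exactly B = 3 bytes: K' = a4 2a 4f.
K' ⊕ ipad = 92 1c 79; K' ⊕ opad = f8 76 13.
m1: inner = H(92 1c 79 69) = 01 90; tag = H(f8 76 13 01 90) = 0212 ← matches
m2: inner = H(92 1c 79 59) = 01 80; tag = H(f8 76 13 01 80) = 0202
m3: inner = H(92 1c 79 62) = 01 89; tag = H(f8 76 13 01 89) = 020b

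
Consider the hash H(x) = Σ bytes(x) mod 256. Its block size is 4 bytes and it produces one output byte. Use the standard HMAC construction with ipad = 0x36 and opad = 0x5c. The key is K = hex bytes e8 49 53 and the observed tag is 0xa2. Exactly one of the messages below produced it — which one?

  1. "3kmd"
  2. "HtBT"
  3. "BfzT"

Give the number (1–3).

Key hex bytes e8 49 53 is 3 bytes ≤ B = 4; zero-pad to 4 bytes: K' = e8 49 53 00.
K' ⊕ ipad = de 7f 65 36; K' ⊕ opad = b4 15 0f 5c.
m1: inner = H(de 7f 65 36 33 6b 6d 64) = 67; tag = H(b4 15 0f 5c 67) = 9b
m2: inner = H(de 7f 65 36 48 74 42 54) = 4a; tag = H(b4 15 0f 5c 4a) = 7e
m3: inner = H(de 7f 65 36 42 66 7a 54) = 6e; tag = H(b4 15 0f 5c 6e) = a2 ← matches

3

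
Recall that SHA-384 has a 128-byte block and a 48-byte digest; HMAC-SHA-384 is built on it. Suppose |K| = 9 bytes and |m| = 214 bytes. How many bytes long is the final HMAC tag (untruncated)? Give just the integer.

The tag is one SHA-384 digest: 48 bytes.

48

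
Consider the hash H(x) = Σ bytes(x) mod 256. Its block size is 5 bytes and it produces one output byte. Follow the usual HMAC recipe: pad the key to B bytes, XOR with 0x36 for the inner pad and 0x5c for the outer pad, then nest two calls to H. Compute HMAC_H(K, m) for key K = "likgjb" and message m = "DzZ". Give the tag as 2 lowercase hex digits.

d4

Key "likgjb" = 6c 69 6b 67 6a 62 is 6 bytes > B = 5, so hash it first: H(key) = 73, then zero-pad to 5 bytes: K' = 73 00 00 00 00.
K' ⊕ ipad = 45 36 36 36 36.  K' ⊕ opad = 2f 5c 5c 5c 5c.
Inner input = (K'⊕ipad) ∥ m = 45 36 36 36 36 ∥ 44 7a 5a.
Inner hash: sum = 69+54+54+54+54+68+122+90 = 565; mod 256 = 53 → 35.
Outer input = (K'⊕opad) ∥ inner = 2f 5c 5c 5c 5c ∥ 35.
Outer hash (tag): sum = 47+92+92+92+92+53 = 468; mod 256 = 212 → d4.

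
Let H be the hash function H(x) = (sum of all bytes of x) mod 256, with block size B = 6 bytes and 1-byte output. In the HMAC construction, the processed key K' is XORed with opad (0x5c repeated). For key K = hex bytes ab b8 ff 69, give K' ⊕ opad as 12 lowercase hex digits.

f7e4a3355c5c

Key hex bytes ab b8 ff 69 is 4 bytes ≤ B = 6; zero-pad to 6 bytes: K' = ab b8 ff 69 00 00.
XOR each byte with 0x5c: ab⊕5c=f7, b8⊕5c=e4, ff⊕5c=a3, 69⊕5c=35, 00⊕5c=5c, 00⊕5c=5c.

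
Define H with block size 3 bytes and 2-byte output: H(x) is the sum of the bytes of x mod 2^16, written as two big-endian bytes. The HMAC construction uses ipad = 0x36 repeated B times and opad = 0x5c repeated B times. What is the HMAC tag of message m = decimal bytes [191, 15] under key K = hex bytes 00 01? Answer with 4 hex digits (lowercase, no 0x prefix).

0187

Key hex bytes 00 01 is 2 bytes ≤ B = 3; zero-pad to 3 bytes: K' = 00 01 00.
K' ⊕ ipad = 36 37 36.  K' ⊕ opad = 5c 5d 5c.
Inner input = (K'⊕ipad) ∥ m = 36 37 36 ∥ bf 0f.
Inner hash: sum = 54+55+54+191+15 = 369 → 01 71.
Outer input = (K'⊕opad) ∥ inner = 5c 5d 5c ∥ 01 71.
Outer hash (tag): sum = 92+93+92+1+113 = 391 → 01 87.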